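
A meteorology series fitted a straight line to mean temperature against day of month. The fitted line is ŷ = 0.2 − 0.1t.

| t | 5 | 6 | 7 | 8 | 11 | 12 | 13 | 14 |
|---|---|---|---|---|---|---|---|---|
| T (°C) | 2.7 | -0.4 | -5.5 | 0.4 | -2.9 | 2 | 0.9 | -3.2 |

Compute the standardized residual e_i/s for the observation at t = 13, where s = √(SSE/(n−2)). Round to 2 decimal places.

t=5: ŷ = 0.2 − 0.1·5 = -0.3; e = 2.7 − (-0.3) = 3
t=6: ŷ = 0.2 − 0.1·6 = -0.4; e = -0.4 − (-0.4) = 0
t=7: ŷ = 0.2 − 0.1·7 = -0.5; e = -5.5 − (-0.5) = -5
t=8: ŷ = 0.2 − 0.1·8 = -0.6; e = 0.4 − (-0.6) = 1
t=11: ŷ = 0.2 − 0.1·11 = -0.9; e = -2.9 − (-0.9) = -2
t=12: ŷ = 0.2 − 0.1·12 = -1; e = 2 − (-1) = 3
t=13: ŷ = 0.2 − 0.1·13 = -1.1; e = 0.9 − (-1.1) = 2
t=14: ŷ = 0.2 − 0.1·14 = -1.2; e = -3.2 − (-1.2) = -2
SSE = 9 + 0 + 25 + 1 + 4 + 9 + 4 + 4 = 56
s = √(56/6) = 3.05505
e/s = 2 / 3.05505 = 0.65

0.65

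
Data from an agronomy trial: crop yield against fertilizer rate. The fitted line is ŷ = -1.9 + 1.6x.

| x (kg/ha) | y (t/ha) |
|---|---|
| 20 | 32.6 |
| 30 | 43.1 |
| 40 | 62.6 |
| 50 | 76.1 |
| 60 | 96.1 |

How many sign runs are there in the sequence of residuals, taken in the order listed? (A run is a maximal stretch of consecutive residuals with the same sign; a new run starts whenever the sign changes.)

x=20: ŷ = -1.9 + 1.6·20 = 30.1; e = 32.6 − 30.1 = 2.5
x=30: ŷ = -1.9 + 1.6·30 = 46.1; e = 43.1 − 46.1 = -3
x=40: ŷ = -1.9 + 1.6·40 = 62.1; e = 62.6 − 62.1 = 0.5
x=50: ŷ = -1.9 + 1.6·50 = 78.1; e = 76.1 − 78.1 = -2
x=60: ŷ = -1.9 + 1.6·60 = 94.1; e = 96.1 − 94.1 = 2
Signs: + − + − +
Runs: +×1, −×1, +×1, −×1, +×1 → 5

5 runs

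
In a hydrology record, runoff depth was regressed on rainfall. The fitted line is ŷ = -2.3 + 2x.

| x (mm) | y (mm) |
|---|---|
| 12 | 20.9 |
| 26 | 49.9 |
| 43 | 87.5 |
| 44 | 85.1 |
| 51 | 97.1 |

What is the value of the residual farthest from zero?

r = 3.8

x=12: ŷ = -2.3 + 2·12 = 21.7; r = 20.9 − 21.7 = -0.8
x=26: ŷ = -2.3 + 2·26 = 49.7; r = 49.9 − 49.7 = 0.2
x=43: ŷ = -2.3 + 2·43 = 83.7; r = 87.5 − 83.7 = 3.8
x=44: ŷ = -2.3 + 2·44 = 85.7; r = 85.1 − 85.7 = -0.6
x=51: ŷ = -2.3 + 2·51 = 99.7; r = 97.1 − 99.7 = -2.6
Largest |r| is 3.8 at x = 43, residual 3.8.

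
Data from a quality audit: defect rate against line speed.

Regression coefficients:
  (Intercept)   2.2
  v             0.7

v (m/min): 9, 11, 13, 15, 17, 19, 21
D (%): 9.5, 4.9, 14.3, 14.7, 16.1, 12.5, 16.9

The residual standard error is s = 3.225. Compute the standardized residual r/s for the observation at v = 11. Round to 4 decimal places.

D̂ = 2.2 + 0.7·11 = 9.9
r = 4.9 − 9.9 = -5
r/s = -5 / 3.225 = -1.5504

-1.5504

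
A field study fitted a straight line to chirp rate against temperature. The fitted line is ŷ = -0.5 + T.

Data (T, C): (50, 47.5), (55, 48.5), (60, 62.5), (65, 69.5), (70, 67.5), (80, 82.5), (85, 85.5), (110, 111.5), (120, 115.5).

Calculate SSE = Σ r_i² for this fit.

T=50: ŷ = -0.5 + 50 = 49.5; r = 47.5 − 49.5 = -2
T=55: ŷ = -0.5 + 55 = 54.5; r = 48.5 − 54.5 = -6
T=60: ŷ = -0.5 + 60 = 59.5; r = 62.5 − 59.5 = 3
T=65: ŷ = -0.5 + 65 = 64.5; r = 69.5 − 64.5 = 5
T=70: ŷ = -0.5 + 70 = 69.5; r = 67.5 − 69.5 = -2
T=80: ŷ = -0.5 + 80 = 79.5; r = 82.5 − 79.5 = 3
T=85: ŷ = -0.5 + 85 = 84.5; r = 85.5 − 84.5 = 1
T=110: ŷ = -0.5 + 110 = 109.5; r = 111.5 − 109.5 = 2
T=120: ŷ = -0.5 + 120 = 119.5; r = 115.5 − 119.5 = -4
SSE = 4 + 36 + 9 + 25 + 4 + 9 + 1 + 4 + 16 = 108

SSE = 108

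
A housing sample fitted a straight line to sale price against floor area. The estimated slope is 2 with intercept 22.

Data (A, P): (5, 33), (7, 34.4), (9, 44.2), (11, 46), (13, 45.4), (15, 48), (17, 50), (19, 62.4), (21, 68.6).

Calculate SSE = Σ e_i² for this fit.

A=5: ŷ = 22 + 2·5 = 32; e = 33 − 32 = 1
A=7: ŷ = 22 + 2·7 = 36; e = 34.4 − 36 = -1.6
A=9: ŷ = 22 + 2·9 = 40; e = 44.2 − 40 = 4.2
A=11: ŷ = 22 + 2·11 = 44; e = 46 − 44 = 2
A=13: ŷ = 22 + 2·13 = 48; e = 45.4 − 48 = -2.6
A=15: ŷ = 22 + 2·15 = 52; e = 48 − 52 = -4
A=17: ŷ = 22 + 2·17 = 56; e = 50 − 56 = -6
A=19: ŷ = 22 + 2·19 = 60; e = 62.4 − 60 = 2.4
A=21: ŷ = 22 + 2·21 = 64; e = 68.6 − 64 = 4.6
SSE = 1 + 2.56 + 17.64 + 4 + 6.76 + 16 + 36 + 5.76 + 21.16 = 110.88

SSE = 110.88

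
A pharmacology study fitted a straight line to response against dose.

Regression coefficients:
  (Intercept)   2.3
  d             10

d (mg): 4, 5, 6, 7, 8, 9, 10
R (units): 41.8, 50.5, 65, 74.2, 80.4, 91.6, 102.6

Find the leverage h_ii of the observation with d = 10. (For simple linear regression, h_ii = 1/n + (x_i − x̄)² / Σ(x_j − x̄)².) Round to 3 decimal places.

h = 0.464

d̄ = (4 + 5 + 6 + 7 + 8 + 9 + 10)/7 = 7
Σ(d − d̄)² = 9 + 4 + 1 + 0 + 1 + 4 + 9 = 28
h = 1/7 + (3)²/28 = 0.142857 + 0.321429 = 0.464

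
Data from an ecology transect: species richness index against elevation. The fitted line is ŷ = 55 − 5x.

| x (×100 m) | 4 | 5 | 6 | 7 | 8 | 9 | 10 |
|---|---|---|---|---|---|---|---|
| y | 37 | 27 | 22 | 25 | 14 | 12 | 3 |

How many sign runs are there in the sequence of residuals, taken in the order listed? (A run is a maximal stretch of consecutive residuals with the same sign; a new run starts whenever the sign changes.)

6 runs

x=4: ŷ = 55 − 5·4 = 35; r = 37 − 35 = 2
x=5: ŷ = 55 − 5·5 = 30; r = 27 − 30 = -3
x=6: ŷ = 55 − 5·6 = 25; r = 22 − 25 = -3
x=7: ŷ = 55 − 5·7 = 20; r = 25 − 20 = 5
x=8: ŷ = 55 − 5·8 = 15; r = 14 − 15 = -1
x=9: ŷ = 55 − 5·9 = 10; r = 12 − 10 = 2
x=10: ŷ = 55 − 5·10 = 5; r = 3 − 5 = -2
Signs: + − − + − + −
Runs: +×1, −×2, +×1, −×1, +×1, −×1 → 6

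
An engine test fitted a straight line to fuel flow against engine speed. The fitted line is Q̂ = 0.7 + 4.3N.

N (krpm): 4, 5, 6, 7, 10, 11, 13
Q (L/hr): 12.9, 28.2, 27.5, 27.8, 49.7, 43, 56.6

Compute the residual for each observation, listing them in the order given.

N=4: Q̂ = 0.7 + 4.3·4 = 17.9; r = 12.9 − 17.9 = -5
N=5: Q̂ = 0.7 + 4.3·5 = 22.2; r = 28.2 − 22.2 = 6
N=6: Q̂ = 0.7 + 4.3·6 = 26.5; r = 27.5 − 26.5 = 1
N=7: Q̂ = 0.7 + 4.3·7 = 30.8; r = 27.8 − 30.8 = -3
N=10: Q̂ = 0.7 + 4.3·10 = 43.7; r = 49.7 − 43.7 = 6
N=11: Q̂ = 0.7 + 4.3·11 = 48; r = 43 − 48 = -5
N=13: Q̂ = 0.7 + 4.3·13 = 56.6; r = 56.6 − 56.6 = 0

-5, 6, 1, -3, 6, -5, 0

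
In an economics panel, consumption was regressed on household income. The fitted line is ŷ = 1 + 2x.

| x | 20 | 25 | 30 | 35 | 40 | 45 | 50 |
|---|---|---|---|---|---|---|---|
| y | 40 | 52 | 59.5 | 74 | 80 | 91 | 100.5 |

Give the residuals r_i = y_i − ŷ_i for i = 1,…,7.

x=20: ŷ = 1 + 2·20 = 41; r = 40 − 41 = -1
x=25: ŷ = 1 + 2·25 = 51; r = 52 − 51 = 1
x=30: ŷ = 1 + 2·30 = 61; r = 59.5 − 61 = -1.5
x=35: ŷ = 1 + 2·35 = 71; r = 74 − 71 = 3
x=40: ŷ = 1 + 2·40 = 81; r = 80 − 81 = -1
x=45: ŷ = 1 + 2·45 = 91; r = 91 − 91 = 0
x=50: ŷ = 1 + 2·50 = 101; r = 100.5 − 101 = -0.5

-1, 1, -1.5, 3, -1, 0, -0.5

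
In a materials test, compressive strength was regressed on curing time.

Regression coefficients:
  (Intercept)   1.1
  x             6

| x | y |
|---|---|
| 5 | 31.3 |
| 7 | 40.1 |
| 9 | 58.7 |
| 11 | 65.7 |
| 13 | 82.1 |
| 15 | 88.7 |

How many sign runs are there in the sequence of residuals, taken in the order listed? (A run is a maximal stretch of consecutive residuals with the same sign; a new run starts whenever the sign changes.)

6 runs

x=5: ŷ = 1.1 + 6·5 = 31.1; e = 31.3 − 31.1 = 0.2
x=7: ŷ = 1.1 + 6·7 = 43.1; e = 40.1 − 43.1 = -3
x=9: ŷ = 1.1 + 6·9 = 55.1; e = 58.7 − 55.1 = 3.6
x=11: ŷ = 1.1 + 6·11 = 67.1; e = 65.7 − 67.1 = -1.4
x=13: ŷ = 1.1 + 6·13 = 79.1; e = 82.1 − 79.1 = 3
x=15: ŷ = 1.1 + 6·15 = 91.1; e = 88.7 − 91.1 = -2.4
Signs: + − + − + −
Runs: +×1, −×1, +×1, −×1, +×1, −×1 → 6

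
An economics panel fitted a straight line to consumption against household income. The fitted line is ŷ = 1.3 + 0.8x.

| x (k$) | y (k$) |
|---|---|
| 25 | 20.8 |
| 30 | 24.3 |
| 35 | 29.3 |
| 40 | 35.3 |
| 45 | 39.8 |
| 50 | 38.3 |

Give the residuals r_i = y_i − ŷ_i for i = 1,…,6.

-0.5, -1, 0, 2, 2.5, -3

x=25: ŷ = 1.3 + 0.8·25 = 21.3; r = 20.8 − 21.3 = -0.5
x=30: ŷ = 1.3 + 0.8·30 = 25.3; r = 24.3 − 25.3 = -1
x=35: ŷ = 1.3 + 0.8·35 = 29.3; r = 29.3 − 29.3 = 0
x=40: ŷ = 1.3 + 0.8·40 = 33.3; r = 35.3 − 33.3 = 2
x=45: ŷ = 1.3 + 0.8·45 = 37.3; r = 39.8 − 37.3 = 2.5
x=50: ŷ = 1.3 + 0.8·50 = 41.3; r = 38.3 − 41.3 = -3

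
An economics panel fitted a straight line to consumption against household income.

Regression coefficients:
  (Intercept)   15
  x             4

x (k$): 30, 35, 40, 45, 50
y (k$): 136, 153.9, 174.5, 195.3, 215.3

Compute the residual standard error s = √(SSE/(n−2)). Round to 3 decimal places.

s = 0.938

x=30: ŷ = 15 + 4·30 = 135; e = 136 − 135 = 1
x=35: ŷ = 15 + 4·35 = 155; e = 153.9 − 155 = -1.1
x=40: ŷ = 15 + 4·40 = 175; e = 174.5 − 175 = -0.5
x=45: ŷ = 15 + 4·45 = 195; e = 195.3 − 195 = 0.3
x=50: ŷ = 15 + 4·50 = 215; e = 215.3 − 215 = 0.3
SSE = 1 + 1.21 + 0.25 + 0.09 + 0.09 = 2.64
s = √(2.64/3) = √0.88 ≈ 0.938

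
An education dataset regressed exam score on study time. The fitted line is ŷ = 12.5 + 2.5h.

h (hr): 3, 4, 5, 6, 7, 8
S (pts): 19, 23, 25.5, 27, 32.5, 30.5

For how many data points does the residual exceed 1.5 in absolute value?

h=3: ŷ = 12.5 + 2.5·3 = 20; e = 19 − 20 = -1
h=4: ŷ = 12.5 + 2.5·4 = 22.5; e = 23 − 22.5 = 0.5
h=5: ŷ = 12.5 + 2.5·5 = 25; e = 25.5 − 25 = 0.5
h=6: ŷ = 12.5 + 2.5·6 = 27.5; e = 27 − 27.5 = -0.5
h=7: ŷ = 12.5 + 2.5·7 = 30; e = 32.5 − 30 = 2.5
h=8: ŷ = 12.5 + 2.5·8 = 32.5; e = 30.5 − 32.5 = -2
|e| > 1.5: h=7 (|e|=2.5), h=8 (|e|=2) → 2

2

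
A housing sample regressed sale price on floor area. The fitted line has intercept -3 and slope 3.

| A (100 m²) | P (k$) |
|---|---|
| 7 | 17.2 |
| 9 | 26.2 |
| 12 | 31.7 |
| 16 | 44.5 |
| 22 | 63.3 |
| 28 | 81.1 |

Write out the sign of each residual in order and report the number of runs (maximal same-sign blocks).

4 runs

A=7: ŷ = -3 + 3·7 = 18; e = 17.2 − 18 = -0.8
A=9: ŷ = -3 + 3·9 = 24; e = 26.2 − 24 = 2.2
A=12: ŷ = -3 + 3·12 = 33; e = 31.7 − 33 = -1.3
A=16: ŷ = -3 + 3·16 = 45; e = 44.5 − 45 = -0.5
A=22: ŷ = -3 + 3·22 = 63; e = 63.3 − 63 = 0.3
A=28: ŷ = -3 + 3·28 = 81; e = 81.1 − 81 = 0.1
Signs: − + − − + +
Runs: −×1, +×1, −×2, +×2 → 4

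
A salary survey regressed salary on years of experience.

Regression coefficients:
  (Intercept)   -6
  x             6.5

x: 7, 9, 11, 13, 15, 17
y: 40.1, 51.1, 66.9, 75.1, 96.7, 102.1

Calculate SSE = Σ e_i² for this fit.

x=7: ŷ = -6 + 6.5·7 = 39.5; e = 40.1 − 39.5 = 0.6
x=9: ŷ = -6 + 6.5·9 = 52.5; e = 51.1 − 52.5 = -1.4
x=11: ŷ = -6 + 6.5·11 = 65.5; e = 66.9 − 65.5 = 1.4
x=13: ŷ = -6 + 6.5·13 = 78.5; e = 75.1 − 78.5 = -3.4
x=15: ŷ = -6 + 6.5·15 = 91.5; e = 96.7 − 91.5 = 5.2
x=17: ŷ = -6 + 6.5·17 = 104.5; e = 102.1 − 104.5 = -2.4
SSE = 0.36 + 1.96 + 1.96 + 11.56 + 27.04 + 5.76 = 48.64

SSE = 48.64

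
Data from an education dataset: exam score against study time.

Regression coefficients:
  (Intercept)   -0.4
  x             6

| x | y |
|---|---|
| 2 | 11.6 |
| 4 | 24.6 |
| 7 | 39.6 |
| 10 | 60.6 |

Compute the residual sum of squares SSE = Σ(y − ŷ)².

SSE = 6

x=2: ŷ = -0.4 + 6·2 = 11.6; e = 11.6 − 11.6 = 0
x=4: ŷ = -0.4 + 6·4 = 23.6; e = 24.6 − 23.6 = 1
x=7: ŷ = -0.4 + 6·7 = 41.6; e = 39.6 − 41.6 = -2
x=10: ŷ = -0.4 + 6·10 = 59.6; e = 60.6 − 59.6 = 1
SSE = 0 + 1 + 4 + 1 = 6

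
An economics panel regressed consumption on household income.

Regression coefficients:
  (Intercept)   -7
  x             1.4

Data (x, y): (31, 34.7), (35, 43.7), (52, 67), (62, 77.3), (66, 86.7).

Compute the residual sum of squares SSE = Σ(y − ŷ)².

x=31: ŷ = -7 + 1.4·31 = 36.4; r = 34.7 − 36.4 = -1.7
x=35: ŷ = -7 + 1.4·35 = 42; r = 43.7 − 42 = 1.7
x=52: ŷ = -7 + 1.4·52 = 65.8; r = 67 − 65.8 = 1.2
x=62: ŷ = -7 + 1.4·62 = 79.8; r = 77.3 − 79.8 = -2.5
x=66: ŷ = -7 + 1.4·66 = 85.4; r = 86.7 − 85.4 = 1.3
SSE = 2.89 + 2.89 + 1.44 + 6.25 + 1.69 = 15.16

SSE = 15.16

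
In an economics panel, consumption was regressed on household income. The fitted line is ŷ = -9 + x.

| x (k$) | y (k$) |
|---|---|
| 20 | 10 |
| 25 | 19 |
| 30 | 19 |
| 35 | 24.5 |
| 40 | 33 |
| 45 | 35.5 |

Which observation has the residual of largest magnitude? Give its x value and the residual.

x=20: ŷ = -9 + 20 = 11; r = 10 − 11 = -1
x=25: ŷ = -9 + 25 = 16; r = 19 − 16 = 3
x=30: ŷ = -9 + 30 = 21; r = 19 − 21 = -2
x=35: ŷ = -9 + 35 = 26; r = 24.5 − 26 = -1.5
x=40: ŷ = -9 + 40 = 31; r = 33 − 31 = 2
x=45: ŷ = -9 + 45 = 36; r = 35.5 − 36 = -0.5
Largest |r| is 3 at x = 25, residual 3.

x = 25, r = 3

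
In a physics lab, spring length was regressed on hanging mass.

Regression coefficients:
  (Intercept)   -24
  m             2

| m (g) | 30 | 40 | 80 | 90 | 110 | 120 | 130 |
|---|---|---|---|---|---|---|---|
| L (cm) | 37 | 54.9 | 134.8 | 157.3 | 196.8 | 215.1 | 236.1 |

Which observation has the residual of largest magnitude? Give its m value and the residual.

m=30: L̂ = -24 + 2·30 = 36; r = 37 − 36 = 1
m=40: L̂ = -24 + 2·40 = 56; r = 54.9 − 56 = -1.1
m=80: L̂ = -24 + 2·80 = 136; r = 134.8 − 136 = -1.2
m=90: L̂ = -24 + 2·90 = 156; r = 157.3 − 156 = 1.3
m=110: L̂ = -24 + 2·110 = 196; r = 196.8 − 196 = 0.8
m=120: L̂ = -24 + 2·120 = 216; r = 215.1 − 216 = -0.9
m=130: L̂ = -24 + 2·130 = 236; r = 236.1 − 236 = 0.1
Largest |r| is 1.3 at m = 90, residual 1.3.

m = 90, r = 1.3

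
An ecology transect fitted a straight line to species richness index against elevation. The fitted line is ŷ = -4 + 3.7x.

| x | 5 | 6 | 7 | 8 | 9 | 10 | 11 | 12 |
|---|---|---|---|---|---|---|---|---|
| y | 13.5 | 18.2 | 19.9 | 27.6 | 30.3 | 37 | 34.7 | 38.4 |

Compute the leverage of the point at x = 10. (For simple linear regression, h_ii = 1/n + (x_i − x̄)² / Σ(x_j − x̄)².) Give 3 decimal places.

x̄ = (5 + 6 + 7 + 8 + 9 + 10 + 11 + 12)/8 = 8.5
Σ(x − x̄)² = 12.25 + 6.25 + 2.25 + 0.25 + 0.25 + 2.25 + 6.25 + 12.25 = 42
h = 1/8 + (1.5)²/42 = 0.125 + 0.0535714 = 0.179

h = 0.179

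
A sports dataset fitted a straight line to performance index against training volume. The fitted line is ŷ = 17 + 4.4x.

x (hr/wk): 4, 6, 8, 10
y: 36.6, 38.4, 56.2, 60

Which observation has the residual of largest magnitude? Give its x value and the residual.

x = 6, e = -5

x=4: ŷ = 17 + 4.4·4 = 34.6; e = 36.6 − 34.6 = 2
x=6: ŷ = 17 + 4.4·6 = 43.4; e = 38.4 − 43.4 = -5
x=8: ŷ = 17 + 4.4·8 = 52.2; e = 56.2 − 52.2 = 4
x=10: ŷ = 17 + 4.4·10 = 61; e = 60 − 61 = -1
Largest |e| is 5 at x = 6, residual -5.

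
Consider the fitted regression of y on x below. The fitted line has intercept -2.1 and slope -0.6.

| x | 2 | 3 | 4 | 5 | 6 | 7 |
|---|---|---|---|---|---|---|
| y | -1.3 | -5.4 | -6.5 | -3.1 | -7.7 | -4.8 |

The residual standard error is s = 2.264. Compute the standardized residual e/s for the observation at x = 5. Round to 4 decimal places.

ŷ = -2.1 − 0.6·5 = -5.1
e = -3.1 − (-5.1) = 2
e/s = 2 / 2.264 = 0.8834

0.8834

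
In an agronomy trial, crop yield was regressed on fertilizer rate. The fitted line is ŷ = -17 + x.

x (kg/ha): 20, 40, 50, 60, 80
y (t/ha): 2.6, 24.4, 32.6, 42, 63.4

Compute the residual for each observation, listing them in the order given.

-0.4, 1.4, -0.4, -1, 0.4

x=20: ŷ = -17 + 20 = 3; e = 2.6 − 3 = -0.4
x=40: ŷ = -17 + 40 = 23; e = 24.4 − 23 = 1.4
x=50: ŷ = -17 + 50 = 33; e = 32.6 − 33 = -0.4
x=60: ŷ = -17 + 60 = 43; e = 42 − 43 = -1
x=80: ŷ = -17 + 80 = 63; e = 63.4 − 63 = 0.4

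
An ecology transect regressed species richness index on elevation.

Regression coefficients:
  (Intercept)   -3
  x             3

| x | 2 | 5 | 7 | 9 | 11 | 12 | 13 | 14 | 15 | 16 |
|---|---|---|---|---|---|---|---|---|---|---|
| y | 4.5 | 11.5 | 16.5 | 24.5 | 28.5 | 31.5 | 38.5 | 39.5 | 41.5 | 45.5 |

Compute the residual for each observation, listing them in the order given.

x=2: ŷ = -3 + 3·2 = 3; e = 4.5 − 3 = 1.5
x=5: ŷ = -3 + 3·5 = 12; e = 11.5 − 12 = -0.5
x=7: ŷ = -3 + 3·7 = 18; e = 16.5 − 18 = -1.5
x=9: ŷ = -3 + 3·9 = 24; e = 24.5 − 24 = 0.5
x=11: ŷ = -3 + 3·11 = 30; e = 28.5 − 30 = -1.5
x=12: ŷ = -3 + 3·12 = 33; e = 31.5 − 33 = -1.5
x=13: ŷ = -3 + 3·13 = 36; e = 38.5 − 36 = 2.5
x=14: ŷ = -3 + 3·14 = 39; e = 39.5 − 39 = 0.5
x=15: ŷ = -3 + 3·15 = 42; e = 41.5 − 42 = -0.5
x=16: ŷ = -3 + 3·16 = 45; e = 45.5 − 45 = 0.5

1.5, -0.5, -1.5, 0.5, -1.5, -1.5, 2.5, 0.5, -0.5, 0.5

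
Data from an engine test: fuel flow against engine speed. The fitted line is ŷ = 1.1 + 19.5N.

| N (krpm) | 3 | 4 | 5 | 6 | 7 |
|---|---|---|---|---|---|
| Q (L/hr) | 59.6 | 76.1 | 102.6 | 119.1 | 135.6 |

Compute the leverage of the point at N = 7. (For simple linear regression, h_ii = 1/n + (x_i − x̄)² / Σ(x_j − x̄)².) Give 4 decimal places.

N̄ = (3 + 4 + 5 + 6 + 7)/5 = 5
Σ(N − N̄)² = 4 + 1 + 0 + 1 + 4 = 10
h = 1/5 + (2)²/10 = 0.2 + 0.4 = 0.6000

h = 0.6000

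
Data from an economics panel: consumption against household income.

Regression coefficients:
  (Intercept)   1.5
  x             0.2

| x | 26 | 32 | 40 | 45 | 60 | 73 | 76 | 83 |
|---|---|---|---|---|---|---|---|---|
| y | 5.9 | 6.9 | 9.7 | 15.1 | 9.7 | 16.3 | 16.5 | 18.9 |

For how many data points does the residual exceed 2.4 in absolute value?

x=26: ŷ = 1.5 + 0.2·26 = 6.7; r = 5.9 − 6.7 = -0.8
x=32: ŷ = 1.5 + 0.2·32 = 7.9; r = 6.9 − 7.9 = -1
x=40: ŷ = 1.5 + 0.2·40 = 9.5; r = 9.7 − 9.5 = 0.2
x=45: ŷ = 1.5 + 0.2·45 = 10.5; r = 15.1 − 10.5 = 4.6
x=60: ŷ = 1.5 + 0.2·60 = 13.5; r = 9.7 − 13.5 = -3.8
x=73: ŷ = 1.5 + 0.2·73 = 16.1; r = 16.3 − 16.1 = 0.2
x=76: ŷ = 1.5 + 0.2·76 = 16.7; r = 16.5 − 16.7 = -0.2
x=83: ŷ = 1.5 + 0.2·83 = 18.1; r = 18.9 − 18.1 = 0.8
|r| > 2.4: x=45 (|r|=4.6), x=60 (|r|=3.8) → 2

2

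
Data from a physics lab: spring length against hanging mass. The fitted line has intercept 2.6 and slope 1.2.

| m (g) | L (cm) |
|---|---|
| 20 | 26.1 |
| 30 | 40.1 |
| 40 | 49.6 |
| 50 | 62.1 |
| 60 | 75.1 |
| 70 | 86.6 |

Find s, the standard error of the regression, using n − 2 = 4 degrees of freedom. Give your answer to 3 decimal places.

s = 1.000

m=20: L̂ = 2.6 + 1.2·20 = 26.6; r = 26.1 − 26.6 = -0.5
m=30: L̂ = 2.6 + 1.2·30 = 38.6; r = 40.1 − 38.6 = 1.5
m=40: L̂ = 2.6 + 1.2·40 = 50.6; r = 49.6 − 50.6 = -1
m=50: L̂ = 2.6 + 1.2·50 = 62.6; r = 62.1 − 62.6 = -0.5
m=60: L̂ = 2.6 + 1.2·60 = 74.6; r = 75.1 − 74.6 = 0.5
m=70: L̂ = 2.6 + 1.2·70 = 86.6; r = 86.6 − 86.6 = 0
SSE = 0.25 + 2.25 + 1 + 0.25 + 0.25 + 0 = 4
s = √(4/4) = √1 ≈ 1.000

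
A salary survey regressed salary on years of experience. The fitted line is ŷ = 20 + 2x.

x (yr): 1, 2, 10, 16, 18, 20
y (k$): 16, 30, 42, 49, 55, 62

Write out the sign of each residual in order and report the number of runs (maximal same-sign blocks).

4 runs

x=1: ŷ = 20 + 2·1 = 22; e = 16 − 22 = -6
x=2: ŷ = 20 + 2·2 = 24; e = 30 − 24 = 6
x=10: ŷ = 20 + 2·10 = 40; e = 42 − 40 = 2
x=16: ŷ = 20 + 2·16 = 52; e = 49 − 52 = -3
x=18: ŷ = 20 + 2·18 = 56; e = 55 − 56 = -1
x=20: ŷ = 20 + 2·20 = 60; e = 62 − 60 = 2
Signs: − + + − − +
Runs: −×1, +×2, −×2, +×1 → 4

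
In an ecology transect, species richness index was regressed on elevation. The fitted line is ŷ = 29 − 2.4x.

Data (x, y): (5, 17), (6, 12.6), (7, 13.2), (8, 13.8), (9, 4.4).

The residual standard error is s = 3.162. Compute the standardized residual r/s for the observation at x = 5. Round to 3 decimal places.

0.000

ŷ = 29 − 2.4·5 = 17
r = 17 − 17 = 0
r/s = 0 / 3.162 = 0.000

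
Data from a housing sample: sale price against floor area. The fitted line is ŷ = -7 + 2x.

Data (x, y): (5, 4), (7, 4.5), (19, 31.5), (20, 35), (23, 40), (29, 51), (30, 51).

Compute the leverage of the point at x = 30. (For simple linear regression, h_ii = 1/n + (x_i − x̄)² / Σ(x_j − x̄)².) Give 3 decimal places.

x̄ = (5 + 7 + 19 + 20 + 23 + 29 + 30)/7 = 19
Σ(x − x̄)² = 196 + 144 + 0 + 1 + 16 + 100 + 121 = 578
h = 1/7 + (11)²/578 = 0.142857 + 0.209343 = 0.352

h = 0.352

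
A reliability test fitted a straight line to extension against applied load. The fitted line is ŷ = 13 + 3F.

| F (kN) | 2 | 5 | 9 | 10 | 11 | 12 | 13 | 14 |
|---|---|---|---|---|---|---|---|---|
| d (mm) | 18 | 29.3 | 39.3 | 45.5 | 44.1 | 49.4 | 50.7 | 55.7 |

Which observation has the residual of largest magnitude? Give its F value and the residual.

F = 10, r = 2.5

F=2: ŷ = 13 + 3·2 = 19; r = 18 − 19 = -1
F=5: ŷ = 13 + 3·5 = 28; r = 29.3 − 28 = 1.3
F=9: ŷ = 13 + 3·9 = 40; r = 39.3 − 40 = -0.7
F=10: ŷ = 13 + 3·10 = 43; r = 45.5 − 43 = 2.5
F=11: ŷ = 13 + 3·11 = 46; r = 44.1 − 46 = -1.9
F=12: ŷ = 13 + 3·12 = 49; r = 49.4 − 49 = 0.4
F=13: ŷ = 13 + 3·13 = 52; r = 50.7 − 52 = -1.3
F=14: ŷ = 13 + 3·14 = 55; r = 55.7 − 55 = 0.7
Largest |r| is 2.5 at F = 10, residual 2.5.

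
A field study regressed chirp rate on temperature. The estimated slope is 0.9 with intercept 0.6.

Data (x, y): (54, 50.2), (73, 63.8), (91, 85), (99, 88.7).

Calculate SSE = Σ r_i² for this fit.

x=54: ŷ = 0.6 + 0.9·54 = 49.2; r = 50.2 − 49.2 = 1
x=73: ŷ = 0.6 + 0.9·73 = 66.3; r = 63.8 − 66.3 = -2.5
x=91: ŷ = 0.6 + 0.9·91 = 82.5; r = 85 − 82.5 = 2.5
x=99: ŷ = 0.6 + 0.9·99 = 89.7; r = 88.7 − 89.7 = -1
SSE = 1 + 6.25 + 6.25 + 1 = 14.5

SSE = 14.5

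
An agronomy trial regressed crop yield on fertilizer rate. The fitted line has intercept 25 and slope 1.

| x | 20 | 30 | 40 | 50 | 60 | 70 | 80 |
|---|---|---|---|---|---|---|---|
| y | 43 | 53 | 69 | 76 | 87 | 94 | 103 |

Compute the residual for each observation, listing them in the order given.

-2, -2, 4, 1, 2, -1, -2

x=20: ŷ = 25 + 20 = 45; e = 43 − 45 = -2
x=30: ŷ = 25 + 30 = 55; e = 53 − 55 = -2
x=40: ŷ = 25 + 40 = 65; e = 69 − 65 = 4
x=50: ŷ = 25 + 50 = 75; e = 76 − 75 = 1
x=60: ŷ = 25 + 60 = 85; e = 87 − 85 = 2
x=70: ŷ = 25 + 70 = 95; e = 94 − 95 = -1
x=80: ŷ = 25 + 80 = 105; e = 103 − 105 = -2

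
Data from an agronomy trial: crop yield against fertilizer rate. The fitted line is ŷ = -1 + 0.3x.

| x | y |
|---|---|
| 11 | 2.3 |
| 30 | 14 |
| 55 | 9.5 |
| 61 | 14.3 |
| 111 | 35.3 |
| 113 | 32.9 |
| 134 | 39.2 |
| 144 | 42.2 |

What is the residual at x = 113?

ŷ = -1 + 0.3·113 = 32.9
e = 32.9 − 32.9 = 0

e = 0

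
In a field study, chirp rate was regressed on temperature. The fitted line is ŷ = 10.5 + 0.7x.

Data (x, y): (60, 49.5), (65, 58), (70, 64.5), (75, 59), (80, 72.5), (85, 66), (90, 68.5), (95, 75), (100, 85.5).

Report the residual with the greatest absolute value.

r = 6

x=60: ŷ = 10.5 + 0.7·60 = 52.5; r = 49.5 − 52.5 = -3
x=65: ŷ = 10.5 + 0.7·65 = 56; r = 58 − 56 = 2
x=70: ŷ = 10.5 + 0.7·70 = 59.5; r = 64.5 − 59.5 = 5
x=75: ŷ = 10.5 + 0.7·75 = 63; r = 59 − 63 = -4
x=80: ŷ = 10.5 + 0.7·80 = 66.5; r = 72.5 − 66.5 = 6
x=85: ŷ = 10.5 + 0.7·85 = 70; r = 66 − 70 = -4
x=90: ŷ = 10.5 + 0.7·90 = 73.5; r = 68.5 − 73.5 = -5
x=95: ŷ = 10.5 + 0.7·95 = 77; r = 75 − 77 = -2
x=100: ŷ = 10.5 + 0.7·100 = 80.5; r = 85.5 − 80.5 = 5
Largest |r| is 6 at x = 80, residual 6.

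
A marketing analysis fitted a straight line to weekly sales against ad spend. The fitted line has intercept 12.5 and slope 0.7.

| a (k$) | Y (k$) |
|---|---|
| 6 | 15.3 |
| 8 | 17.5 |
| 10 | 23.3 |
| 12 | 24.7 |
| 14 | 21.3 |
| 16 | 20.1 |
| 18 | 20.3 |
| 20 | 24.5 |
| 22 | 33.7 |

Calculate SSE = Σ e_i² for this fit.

a=6: Ŷ = 12.5 + 0.7·6 = 16.7; e = 15.3 − 16.7 = -1.4
a=8: Ŷ = 12.5 + 0.7·8 = 18.1; e = 17.5 − 18.1 = -0.6
a=10: Ŷ = 12.5 + 0.7·10 = 19.5; e = 23.3 − 19.5 = 3.8
a=12: Ŷ = 12.5 + 0.7·12 = 20.9; e = 24.7 − 20.9 = 3.8
a=14: Ŷ = 12.5 + 0.7·14 = 22.3; e = 21.3 − 22.3 = -1
a=16: Ŷ = 12.5 + 0.7·16 = 23.7; e = 20.1 − 23.7 = -3.6
a=18: Ŷ = 12.5 + 0.7·18 = 25.1; e = 20.3 − 25.1 = -4.8
a=20: Ŷ = 12.5 + 0.7·20 = 26.5; e = 24.5 − 26.5 = -2
a=22: Ŷ = 12.5 + 0.7·22 = 27.9; e = 33.7 − 27.9 = 5.8
SSE = 1.96 + 0.36 + 14.44 + 14.44 + 1 + 12.96 + 23.04 + 4 + 33.64 = 105.84

SSE = 105.84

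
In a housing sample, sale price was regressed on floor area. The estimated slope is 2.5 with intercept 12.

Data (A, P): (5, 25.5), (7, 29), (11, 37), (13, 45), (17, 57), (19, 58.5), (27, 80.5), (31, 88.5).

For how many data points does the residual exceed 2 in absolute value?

2

A=5: ŷ = 12 + 2.5·5 = 24.5; r = 25.5 − 24.5 = 1
A=7: ŷ = 12 + 2.5·7 = 29.5; r = 29 − 29.5 = -0.5
A=11: ŷ = 12 + 2.5·11 = 39.5; r = 37 − 39.5 = -2.5
A=13: ŷ = 12 + 2.5·13 = 44.5; r = 45 − 44.5 = 0.5
A=17: ŷ = 12 + 2.5·17 = 54.5; r = 57 − 54.5 = 2.5
A=19: ŷ = 12 + 2.5·19 = 59.5; r = 58.5 − 59.5 = -1
A=27: ŷ = 12 + 2.5·27 = 79.5; r = 80.5 − 79.5 = 1
A=31: ŷ = 12 + 2.5·31 = 89.5; r = 88.5 − 89.5 = -1
|r| > 2: A=11 (|r|=2.5), A=17 (|r|=2.5) → 2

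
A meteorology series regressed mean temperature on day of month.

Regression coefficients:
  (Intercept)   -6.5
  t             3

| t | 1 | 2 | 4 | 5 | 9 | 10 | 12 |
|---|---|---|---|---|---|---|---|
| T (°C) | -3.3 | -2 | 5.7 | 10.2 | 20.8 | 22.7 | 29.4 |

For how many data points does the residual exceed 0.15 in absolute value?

6

t=1: T̂ = -6.5 + 3·1 = -3.5; r = -3.3 − (-3.5) = 0.2
t=2: T̂ = -6.5 + 3·2 = -0.5; r = -2 − (-0.5) = -1.5
t=4: T̂ = -6.5 + 3·4 = 5.5; r = 5.7 − 5.5 = 0.2
t=5: T̂ = -6.5 + 3·5 = 8.5; r = 10.2 − 8.5 = 1.7
t=9: T̂ = -6.5 + 3·9 = 20.5; r = 20.8 − 20.5 = 0.3
t=10: T̂ = -6.5 + 3·10 = 23.5; r = 22.7 − 23.5 = -0.8
t=12: T̂ = -6.5 + 3·12 = 29.5; r = 29.4 − 29.5 = -0.1
|r| > 0.15: t=1 (|r|=0.2), t=2 (|r|=1.5), t=4 (|r|=0.2), t=5 (|r|=1.7), t=9 (|r|=0.3), t=10 (|r|=0.8) → 6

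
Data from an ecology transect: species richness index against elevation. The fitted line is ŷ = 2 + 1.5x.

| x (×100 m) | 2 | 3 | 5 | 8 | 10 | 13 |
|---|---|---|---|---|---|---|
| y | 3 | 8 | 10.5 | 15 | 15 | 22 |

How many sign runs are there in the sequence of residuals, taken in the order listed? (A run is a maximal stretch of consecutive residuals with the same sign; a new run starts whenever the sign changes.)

4 runs

x=2: ŷ = 2 + 1.5·2 = 5; e = 3 − 5 = -2
x=3: ŷ = 2 + 1.5·3 = 6.5; e = 8 − 6.5 = 1.5
x=5: ŷ = 2 + 1.5·5 = 9.5; e = 10.5 − 9.5 = 1
x=8: ŷ = 2 + 1.5·8 = 14; e = 15 − 14 = 1
x=10: ŷ = 2 + 1.5·10 = 17; e = 15 − 17 = -2
x=13: ŷ = 2 + 1.5·13 = 21.5; e = 22 − 21.5 = 0.5
Signs: − + + + − +
Runs: −×1, +×3, −×1, +×1 → 4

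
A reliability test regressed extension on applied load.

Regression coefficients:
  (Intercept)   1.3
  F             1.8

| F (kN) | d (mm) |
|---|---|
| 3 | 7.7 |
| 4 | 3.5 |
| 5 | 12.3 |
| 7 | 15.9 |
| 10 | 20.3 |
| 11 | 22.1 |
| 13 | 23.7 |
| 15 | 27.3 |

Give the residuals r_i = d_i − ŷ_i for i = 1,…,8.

F=3: ŷ = 1.3 + 1.8·3 = 6.7; r = 7.7 − 6.7 = 1
F=4: ŷ = 1.3 + 1.8·4 = 8.5; r = 3.5 − 8.5 = -5
F=5: ŷ = 1.3 + 1.8·5 = 10.3; r = 12.3 − 10.3 = 2
F=7: ŷ = 1.3 + 1.8·7 = 13.9; r = 15.9 − 13.9 = 2
F=10: ŷ = 1.3 + 1.8·10 = 19.3; r = 20.3 − 19.3 = 1
F=11: ŷ = 1.3 + 1.8·11 = 21.1; r = 22.1 − 21.1 = 1
F=13: ŷ = 1.3 + 1.8·13 = 24.7; r = 23.7 − 24.7 = -1
F=15: ŷ = 1.3 + 1.8·15 = 28.3; r = 27.3 − 28.3 = -1

1, -5, 2, 2, 1, 1, -1, -1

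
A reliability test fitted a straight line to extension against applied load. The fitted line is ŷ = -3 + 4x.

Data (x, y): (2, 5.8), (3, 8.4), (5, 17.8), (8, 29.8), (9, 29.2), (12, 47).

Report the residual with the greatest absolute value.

x=2: ŷ = -3 + 4·2 = 5; r = 5.8 − 5 = 0.8
x=3: ŷ = -3 + 4·3 = 9; r = 8.4 − 9 = -0.6
x=5: ŷ = -3 + 4·5 = 17; r = 17.8 − 17 = 0.8
x=8: ŷ = -3 + 4·8 = 29; r = 29.8 − 29 = 0.8
x=9: ŷ = -3 + 4·9 = 33; r = 29.2 − 33 = -3.8
x=12: ŷ = -3 + 4·12 = 45; r = 47 − 45 = 2
Largest |r| is 3.8 at x = 9, residual -3.8.

r = -3.8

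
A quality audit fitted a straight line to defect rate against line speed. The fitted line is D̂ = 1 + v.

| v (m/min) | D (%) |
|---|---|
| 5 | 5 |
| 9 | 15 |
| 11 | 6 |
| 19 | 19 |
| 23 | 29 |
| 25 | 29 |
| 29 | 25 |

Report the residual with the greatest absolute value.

r = -6

v=5: D̂ = 1 + 5 = 6; r = 5 − 6 = -1
v=9: D̂ = 1 + 9 = 10; r = 15 − 10 = 5
v=11: D̂ = 1 + 11 = 12; r = 6 − 12 = -6
v=19: D̂ = 1 + 19 = 20; r = 19 − 20 = -1
v=23: D̂ = 1 + 23 = 24; r = 29 − 24 = 5
v=25: D̂ = 1 + 25 = 26; r = 29 − 26 = 3
v=29: D̂ = 1 + 29 = 30; r = 25 − 30 = -5
Largest |r| is 6 at v = 11, residual -6.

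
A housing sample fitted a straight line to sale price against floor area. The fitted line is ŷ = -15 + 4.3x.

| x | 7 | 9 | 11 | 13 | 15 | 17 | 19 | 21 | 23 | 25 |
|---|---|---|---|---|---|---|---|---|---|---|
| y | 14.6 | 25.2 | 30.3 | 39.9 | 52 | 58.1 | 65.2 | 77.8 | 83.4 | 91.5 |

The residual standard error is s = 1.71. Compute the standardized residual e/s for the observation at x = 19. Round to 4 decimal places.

ŷ = -15 + 4.3·19 = 66.7
e = 65.2 − 66.7 = -1.5
e/s = -1.5 / 1.71 = -0.8772

-0.8772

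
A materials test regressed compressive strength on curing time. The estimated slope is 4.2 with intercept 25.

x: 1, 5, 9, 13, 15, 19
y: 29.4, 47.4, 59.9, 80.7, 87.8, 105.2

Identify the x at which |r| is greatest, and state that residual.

x=1: ŷ = 25 + 4.2·1 = 29.2; r = 29.4 − 29.2 = 0.2
x=5: ŷ = 25 + 4.2·5 = 46; r = 47.4 − 46 = 1.4
x=9: ŷ = 25 + 4.2·9 = 62.8; r = 59.9 − 62.8 = -2.9
x=13: ŷ = 25 + 4.2·13 = 79.6; r = 80.7 − 79.6 = 1.1
x=15: ŷ = 25 + 4.2·15 = 88; r = 87.8 − 88 = -0.2
x=19: ŷ = 25 + 4.2·19 = 104.8; r = 105.2 − 104.8 = 0.4
Largest |r| is 2.9 at x = 9, residual -2.9.

x = 9, r = -2.9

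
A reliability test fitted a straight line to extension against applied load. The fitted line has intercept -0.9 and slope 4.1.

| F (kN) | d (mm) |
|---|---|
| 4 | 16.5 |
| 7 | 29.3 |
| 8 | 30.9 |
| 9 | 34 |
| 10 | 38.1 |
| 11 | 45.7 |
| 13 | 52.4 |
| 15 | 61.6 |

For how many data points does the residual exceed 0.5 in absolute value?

F=4: d̂ = -0.9 + 4.1·4 = 15.5; r = 16.5 − 15.5 = 1
F=7: d̂ = -0.9 + 4.1·7 = 27.8; r = 29.3 − 27.8 = 1.5
F=8: d̂ = -0.9 + 4.1·8 = 31.9; r = 30.9 − 31.9 = -1
F=9: d̂ = -0.9 + 4.1·9 = 36; r = 34 − 36 = -2
F=10: d̂ = -0.9 + 4.1·10 = 40.1; r = 38.1 − 40.1 = -2
F=11: d̂ = -0.9 + 4.1·11 = 44.2; r = 45.7 − 44.2 = 1.5
F=13: d̂ = -0.9 + 4.1·13 = 52.4; r = 52.4 − 52.4 = 0
F=15: d̂ = -0.9 + 4.1·15 = 60.6; r = 61.6 − 60.6 = 1
|r| > 0.5: F=4 (|r|=1), F=7 (|r|=1.5), F=8 (|r|=1), F=9 (|r|=2), F=10 (|r|=2), F=11 (|r|=1.5), F=15 (|r|=1) → 7

7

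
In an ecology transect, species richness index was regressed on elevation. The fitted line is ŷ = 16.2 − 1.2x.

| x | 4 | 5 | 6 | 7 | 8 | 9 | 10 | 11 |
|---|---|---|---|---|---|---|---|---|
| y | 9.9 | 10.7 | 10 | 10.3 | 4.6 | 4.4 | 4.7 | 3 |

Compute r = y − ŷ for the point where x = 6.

ŷ = 16.2 − 1.2·6 = 9
r = 10 − 9 = 1

r = 1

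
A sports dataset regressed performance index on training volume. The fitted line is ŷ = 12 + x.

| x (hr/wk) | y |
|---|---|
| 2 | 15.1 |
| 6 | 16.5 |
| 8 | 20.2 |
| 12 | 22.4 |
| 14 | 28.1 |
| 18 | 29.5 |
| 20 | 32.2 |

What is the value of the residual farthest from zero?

r = 2.1

x=2: ŷ = 12 + 2 = 14; r = 15.1 − 14 = 1.1
x=6: ŷ = 12 + 6 = 18; r = 16.5 − 18 = -1.5
x=8: ŷ = 12 + 8 = 20; r = 20.2 − 20 = 0.2
x=12: ŷ = 12 + 12 = 24; r = 22.4 − 24 = -1.6
x=14: ŷ = 12 + 14 = 26; r = 28.1 − 26 = 2.1
x=18: ŷ = 12 + 18 = 30; r = 29.5 − 30 = -0.5
x=20: ŷ = 12 + 20 = 32; r = 32.2 − 32 = 0.2
Largest |r| is 2.1 at x = 14, residual 2.1.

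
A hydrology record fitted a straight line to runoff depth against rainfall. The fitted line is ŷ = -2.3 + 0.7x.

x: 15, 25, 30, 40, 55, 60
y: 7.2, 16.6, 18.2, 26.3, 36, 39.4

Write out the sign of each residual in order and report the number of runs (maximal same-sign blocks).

5 runs

x=15: ŷ = -2.3 + 0.7·15 = 8.2; e = 7.2 − 8.2 = -1
x=25: ŷ = -2.3 + 0.7·25 = 15.2; e = 16.6 − 15.2 = 1.4
x=30: ŷ = -2.3 + 0.7·30 = 18.7; e = 18.2 − 18.7 = -0.5
x=40: ŷ = -2.3 + 0.7·40 = 25.7; e = 26.3 − 25.7 = 0.6
x=55: ŷ = -2.3 + 0.7·55 = 36.2; e = 36 − 36.2 = -0.2
x=60: ŷ = -2.3 + 0.7·60 = 39.7; e = 39.4 − 39.7 = -0.3
Signs: − + − + − −
Runs: −×1, +×1, −×1, +×1, −×2 → 5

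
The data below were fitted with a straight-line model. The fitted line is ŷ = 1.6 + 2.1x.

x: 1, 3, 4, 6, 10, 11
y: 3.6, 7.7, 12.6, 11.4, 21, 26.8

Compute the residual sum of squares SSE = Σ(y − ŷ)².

SSE = 21.62

x=1: ŷ = 1.6 + 2.1·1 = 3.7; r = 3.6 − 3.7 = -0.1
x=3: ŷ = 1.6 + 2.1·3 = 7.9; r = 7.7 − 7.9 = -0.2
x=4: ŷ = 1.6 + 2.1·4 = 10; r = 12.6 − 10 = 2.6
x=6: ŷ = 1.6 + 2.1·6 = 14.2; r = 11.4 − 14.2 = -2.8
x=10: ŷ = 1.6 + 2.1·10 = 22.6; r = 21 − 22.6 = -1.6
x=11: ŷ = 1.6 + 2.1·11 = 24.7; r = 26.8 − 24.7 = 2.1
SSE = 0.01 + 0.04 + 6.76 + 7.84 + 2.56 + 4.41 = 21.62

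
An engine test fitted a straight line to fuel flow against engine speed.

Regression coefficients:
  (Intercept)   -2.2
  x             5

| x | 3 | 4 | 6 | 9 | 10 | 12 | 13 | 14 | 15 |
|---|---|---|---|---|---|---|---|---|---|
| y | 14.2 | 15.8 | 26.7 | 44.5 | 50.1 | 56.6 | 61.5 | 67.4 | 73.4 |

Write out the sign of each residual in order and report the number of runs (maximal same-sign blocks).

x=3: ŷ = -2.2 + 5·3 = 12.8; e = 14.2 − 12.8 = 1.4
x=4: ŷ = -2.2 + 5·4 = 17.8; e = 15.8 − 17.8 = -2
x=6: ŷ = -2.2 + 5·6 = 27.8; e = 26.7 − 27.8 = -1.1
x=9: ŷ = -2.2 + 5·9 = 42.8; e = 44.5 − 42.8 = 1.7
x=10: ŷ = -2.2 + 5·10 = 47.8; e = 50.1 − 47.8 = 2.3
x=12: ŷ = -2.2 + 5·12 = 57.8; e = 56.6 − 57.8 = -1.2
x=13: ŷ = -2.2 + 5·13 = 62.8; e = 61.5 − 62.8 = -1.3
x=14: ŷ = -2.2 + 5·14 = 67.8; e = 67.4 − 67.8 = -0.4
x=15: ŷ = -2.2 + 5·15 = 72.8; e = 73.4 − 72.8 = 0.6
Signs: + − − + + − − − +
Runs: +×1, −×2, +×2, −×3, +×1 → 5

5 runs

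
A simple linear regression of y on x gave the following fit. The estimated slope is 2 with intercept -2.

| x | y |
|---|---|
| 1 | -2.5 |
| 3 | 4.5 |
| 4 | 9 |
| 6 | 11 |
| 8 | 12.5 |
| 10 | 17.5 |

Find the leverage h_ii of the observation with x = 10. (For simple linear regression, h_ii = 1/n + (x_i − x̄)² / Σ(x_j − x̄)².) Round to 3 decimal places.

h = 0.560

x̄ = (1 + 3 + 4 + 6 + 8 + 10)/6 = 5.33333
Σ(x − x̄)² = 18.7778 + 5.44444 + 1.77778 + 0.444444 + 7.11111 + 21.7778 = 55.3333
h = 1/6 + (4.66667)²/55.3333 = 0.166667 + 0.393574 = 0.560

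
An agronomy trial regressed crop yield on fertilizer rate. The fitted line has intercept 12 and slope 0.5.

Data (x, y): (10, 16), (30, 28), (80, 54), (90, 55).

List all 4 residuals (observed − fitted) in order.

-1, 1, 2, -2

x=10: ŷ = 12 + 0.5·10 = 17; r = 16 − 17 = -1
x=30: ŷ = 12 + 0.5·30 = 27; r = 28 − 27 = 1
x=80: ŷ = 12 + 0.5·80 = 52; r = 54 − 52 = 2
x=90: ŷ = 12 + 0.5·90 = 57; r = 55 − 57 = -2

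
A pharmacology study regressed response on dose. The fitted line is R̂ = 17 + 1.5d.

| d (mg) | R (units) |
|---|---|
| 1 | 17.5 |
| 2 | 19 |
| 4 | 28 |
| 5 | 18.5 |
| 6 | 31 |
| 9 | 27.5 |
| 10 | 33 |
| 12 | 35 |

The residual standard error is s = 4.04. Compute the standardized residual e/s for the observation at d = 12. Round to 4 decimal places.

0.0000

R̂ = 17 + 1.5·12 = 35
e = 35 − 35 = 0
e/s = 0 / 4.04 = 0.0000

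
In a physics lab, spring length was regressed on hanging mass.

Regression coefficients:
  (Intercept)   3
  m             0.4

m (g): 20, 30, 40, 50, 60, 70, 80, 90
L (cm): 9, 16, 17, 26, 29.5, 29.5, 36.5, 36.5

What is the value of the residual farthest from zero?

r = 3

m=20: L̂ = 3 + 0.4·20 = 11; r = 9 − 11 = -2
m=30: L̂ = 3 + 0.4·30 = 15; r = 16 − 15 = 1
m=40: L̂ = 3 + 0.4·40 = 19; r = 17 − 19 = -2
m=50: L̂ = 3 + 0.4·50 = 23; r = 26 − 23 = 3
m=60: L̂ = 3 + 0.4·60 = 27; r = 29.5 − 27 = 2.5
m=70: L̂ = 3 + 0.4·70 = 31; r = 29.5 − 31 = -1.5
m=80: L̂ = 3 + 0.4·80 = 35; r = 36.5 − 35 = 1.5
m=90: L̂ = 3 + 0.4·90 = 39; r = 36.5 − 39 = -2.5
Largest |r| is 3 at m = 50, residual 3.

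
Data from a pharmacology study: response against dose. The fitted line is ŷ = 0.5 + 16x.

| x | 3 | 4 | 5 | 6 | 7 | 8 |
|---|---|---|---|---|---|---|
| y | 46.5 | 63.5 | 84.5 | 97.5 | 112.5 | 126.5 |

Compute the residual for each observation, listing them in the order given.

x=3: ŷ = 0.5 + 16·3 = 48.5; r = 46.5 − 48.5 = -2
x=4: ŷ = 0.5 + 16·4 = 64.5; r = 63.5 − 64.5 = -1
x=5: ŷ = 0.5 + 16·5 = 80.5; r = 84.5 − 80.5 = 4
x=6: ŷ = 0.5 + 16·6 = 96.5; r = 97.5 − 96.5 = 1
x=7: ŷ = 0.5 + 16·7 = 112.5; r = 112.5 − 112.5 = 0
x=8: ŷ = 0.5 + 16·8 = 128.5; r = 126.5 − 128.5 = -2

-2, -1, 4, 1, 0, -2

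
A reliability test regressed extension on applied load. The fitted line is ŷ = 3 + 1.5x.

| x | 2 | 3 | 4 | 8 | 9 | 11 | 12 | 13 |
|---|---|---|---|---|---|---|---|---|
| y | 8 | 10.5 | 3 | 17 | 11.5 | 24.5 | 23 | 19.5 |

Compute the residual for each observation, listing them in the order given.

x=2: ŷ = 3 + 1.5·2 = 6; e = 8 − 6 = 2
x=3: ŷ = 3 + 1.5·3 = 7.5; e = 10.5 − 7.5 = 3
x=4: ŷ = 3 + 1.5·4 = 9; e = 3 − 9 = -6
x=8: ŷ = 3 + 1.5·8 = 15; e = 17 − 15 = 2
x=9: ŷ = 3 + 1.5·9 = 16.5; e = 11.5 − 16.5 = -5
x=11: ŷ = 3 + 1.5·11 = 19.5; e = 24.5 − 19.5 = 5
x=12: ŷ = 3 + 1.5·12 = 21; e = 23 − 21 = 2
x=13: ŷ = 3 + 1.5·13 = 22.5; e = 19.5 − 22.5 = -3

2, 3, -6, 2, -5, 5, 2, -3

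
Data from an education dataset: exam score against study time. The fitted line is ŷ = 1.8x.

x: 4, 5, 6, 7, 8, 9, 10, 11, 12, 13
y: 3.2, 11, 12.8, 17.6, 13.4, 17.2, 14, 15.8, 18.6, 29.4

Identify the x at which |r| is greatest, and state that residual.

x=4: ŷ = 1.8·4 = 7.2; r = 3.2 − 7.2 = -4
x=5: ŷ = 1.8·5 = 9; r = 11 − 9 = 2
x=6: ŷ = 1.8·6 = 10.8; r = 12.8 − 10.8 = 2
x=7: ŷ = 1.8·7 = 12.6; r = 17.6 − 12.6 = 5
x=8: ŷ = 1.8·8 = 14.4; r = 13.4 − 14.4 = -1
x=9: ŷ = 1.8·9 = 16.2; r = 17.2 − 16.2 = 1
x=10: ŷ = 1.8·10 = 18; r = 14 − 18 = -4
x=11: ŷ = 1.8·11 = 19.8; r = 15.8 − 19.8 = -4
x=12: ŷ = 1.8·12 = 21.6; r = 18.6 − 21.6 = -3
x=13: ŷ = 1.8·13 = 23.4; r = 29.4 − 23.4 = 6
Largest |r| is 6 at x = 13, residual 6.

x = 13, r = 6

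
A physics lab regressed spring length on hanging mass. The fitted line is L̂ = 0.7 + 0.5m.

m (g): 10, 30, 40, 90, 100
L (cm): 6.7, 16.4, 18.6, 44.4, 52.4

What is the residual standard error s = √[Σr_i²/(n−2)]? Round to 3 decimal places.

s = 1.869

m=10: L̂ = 0.7 + 0.5·10 = 5.7; r = 6.7 − 5.7 = 1
m=30: L̂ = 0.7 + 0.5·30 = 15.7; r = 16.4 − 15.7 = 0.7
m=40: L̂ = 0.7 + 0.5·40 = 20.7; r = 18.6 − 20.7 = -2.1
m=90: L̂ = 0.7 + 0.5·90 = 45.7; r = 44.4 − 45.7 = -1.3
m=100: L̂ = 0.7 + 0.5·100 = 50.7; r = 52.4 − 50.7 = 1.7
SSE = 1 + 0.49 + 4.41 + 1.69 + 2.89 = 10.48
s = √(10.48/3) = √3.49333 ≈ 1.869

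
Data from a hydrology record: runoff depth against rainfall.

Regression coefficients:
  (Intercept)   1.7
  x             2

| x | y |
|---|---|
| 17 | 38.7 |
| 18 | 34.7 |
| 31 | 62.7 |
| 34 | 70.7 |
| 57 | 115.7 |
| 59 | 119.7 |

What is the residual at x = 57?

r = 0

ŷ = 1.7 + 2·57 = 115.7
r = 115.7 − 115.7 = 0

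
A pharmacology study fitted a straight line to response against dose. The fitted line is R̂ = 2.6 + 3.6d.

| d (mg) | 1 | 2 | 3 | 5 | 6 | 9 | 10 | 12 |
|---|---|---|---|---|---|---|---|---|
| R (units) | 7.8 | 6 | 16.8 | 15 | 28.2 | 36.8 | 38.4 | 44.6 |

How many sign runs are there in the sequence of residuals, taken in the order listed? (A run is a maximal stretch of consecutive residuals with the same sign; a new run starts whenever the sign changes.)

d=1: R̂ = 2.6 + 3.6·1 = 6.2; e = 7.8 − 6.2 = 1.6
d=2: R̂ = 2.6 + 3.6·2 = 9.8; e = 6 − 9.8 = -3.8
d=3: R̂ = 2.6 + 3.6·3 = 13.4; e = 16.8 − 13.4 = 3.4
d=5: R̂ = 2.6 + 3.6·5 = 20.6; e = 15 − 20.6 = -5.6
d=6: R̂ = 2.6 + 3.6·6 = 24.2; e = 28.2 − 24.2 = 4
d=9: R̂ = 2.6 + 3.6·9 = 35; e = 36.8 − 35 = 1.8
d=10: R̂ = 2.6 + 3.6·10 = 38.6; e = 38.4 − 38.6 = -0.2
d=12: R̂ = 2.6 + 3.6·12 = 45.8; e = 44.6 − 45.8 = -1.2
Signs: + − + − + + − −
Runs: +×1, −×1, +×1, −×1, +×2, −×2 → 6

6 runs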